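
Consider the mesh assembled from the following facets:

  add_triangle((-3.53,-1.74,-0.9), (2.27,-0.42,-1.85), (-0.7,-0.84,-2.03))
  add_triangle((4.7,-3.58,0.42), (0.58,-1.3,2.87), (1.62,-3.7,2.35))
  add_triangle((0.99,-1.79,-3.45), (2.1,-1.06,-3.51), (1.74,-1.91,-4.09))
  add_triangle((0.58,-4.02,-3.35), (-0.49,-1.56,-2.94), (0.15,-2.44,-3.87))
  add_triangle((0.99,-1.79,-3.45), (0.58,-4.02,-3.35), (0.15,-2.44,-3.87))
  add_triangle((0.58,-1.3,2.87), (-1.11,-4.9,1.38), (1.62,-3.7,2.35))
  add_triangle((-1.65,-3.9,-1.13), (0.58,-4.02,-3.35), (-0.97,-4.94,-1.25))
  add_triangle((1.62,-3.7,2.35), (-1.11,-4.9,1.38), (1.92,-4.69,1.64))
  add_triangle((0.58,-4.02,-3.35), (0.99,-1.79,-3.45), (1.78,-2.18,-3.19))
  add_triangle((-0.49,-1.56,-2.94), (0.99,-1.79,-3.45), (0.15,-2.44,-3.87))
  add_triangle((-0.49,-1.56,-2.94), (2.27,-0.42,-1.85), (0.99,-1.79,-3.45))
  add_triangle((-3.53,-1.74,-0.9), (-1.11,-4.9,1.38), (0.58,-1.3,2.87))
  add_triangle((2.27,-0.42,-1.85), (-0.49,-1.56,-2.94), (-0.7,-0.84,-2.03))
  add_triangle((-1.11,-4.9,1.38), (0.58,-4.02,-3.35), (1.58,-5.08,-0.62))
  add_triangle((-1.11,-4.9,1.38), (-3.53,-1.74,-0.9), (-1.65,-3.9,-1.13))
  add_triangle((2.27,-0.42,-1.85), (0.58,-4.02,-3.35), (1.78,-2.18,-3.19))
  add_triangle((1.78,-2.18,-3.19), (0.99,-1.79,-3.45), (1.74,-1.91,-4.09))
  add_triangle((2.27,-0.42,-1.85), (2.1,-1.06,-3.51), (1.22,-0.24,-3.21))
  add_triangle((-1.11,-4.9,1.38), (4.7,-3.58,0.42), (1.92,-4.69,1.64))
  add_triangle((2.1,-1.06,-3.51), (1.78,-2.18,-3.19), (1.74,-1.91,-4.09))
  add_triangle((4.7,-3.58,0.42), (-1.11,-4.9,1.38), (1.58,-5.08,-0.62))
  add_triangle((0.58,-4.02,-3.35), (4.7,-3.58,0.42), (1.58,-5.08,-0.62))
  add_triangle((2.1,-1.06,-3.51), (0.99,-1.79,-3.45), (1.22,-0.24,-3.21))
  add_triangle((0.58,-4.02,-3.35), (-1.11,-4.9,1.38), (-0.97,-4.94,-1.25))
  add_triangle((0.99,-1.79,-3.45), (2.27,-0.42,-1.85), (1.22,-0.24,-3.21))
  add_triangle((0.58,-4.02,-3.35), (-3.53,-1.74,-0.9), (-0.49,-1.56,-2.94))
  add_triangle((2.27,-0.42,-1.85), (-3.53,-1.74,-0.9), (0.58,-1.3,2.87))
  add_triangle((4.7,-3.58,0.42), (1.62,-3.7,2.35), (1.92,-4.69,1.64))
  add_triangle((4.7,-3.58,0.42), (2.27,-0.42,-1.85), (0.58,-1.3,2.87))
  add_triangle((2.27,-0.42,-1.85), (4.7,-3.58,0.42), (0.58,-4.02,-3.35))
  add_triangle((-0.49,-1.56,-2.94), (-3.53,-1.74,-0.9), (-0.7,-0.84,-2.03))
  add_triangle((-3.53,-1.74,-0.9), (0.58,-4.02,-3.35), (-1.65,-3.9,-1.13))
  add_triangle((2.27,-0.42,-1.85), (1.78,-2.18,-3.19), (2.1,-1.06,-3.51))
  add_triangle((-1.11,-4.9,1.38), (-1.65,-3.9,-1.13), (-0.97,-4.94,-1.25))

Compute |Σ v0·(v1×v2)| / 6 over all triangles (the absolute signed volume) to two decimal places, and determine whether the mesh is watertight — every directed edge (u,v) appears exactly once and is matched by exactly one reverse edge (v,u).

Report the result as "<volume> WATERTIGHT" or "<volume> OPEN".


77.54 WATERTIGHT

Per-triangle v0·(v1×v2)/6:
  t1: -0.9691
  t2: +3.9614
  t3: +0.1146
  t4: +0.6579
  t5: +1.1655
  t6: +4.0924
  t7: +1.8597
  t8: +2.5451
  t9: +1.2495
  t10: +0.3122
  t11: +0.3794
  t12: +5.4195
  t13: +0.3991
  t14: +7.4994
  t15: +4.8365
  t16: +0.5601
  t17: +0.2764
  t18: +0.5532
  t19: +2.8691
  t20: +0.4525
  t21: +7.9176
  t22: +8.1964
  t23: +0.7649
  t24: +2.6698
  t25: -1.3327
  t26: +4.4181
  t27: -4.7307
  t28: +2.7387
  t29: +1.5098
  t30: +9.2424
  t31: +0.6165
  t32: +4.5552
  t33: +0.8174
  t34: +1.9247
Σ = +77.5426 → |volume| = 77.54

Directed edges: 102 total, each appears once with its reverse present → watertight.


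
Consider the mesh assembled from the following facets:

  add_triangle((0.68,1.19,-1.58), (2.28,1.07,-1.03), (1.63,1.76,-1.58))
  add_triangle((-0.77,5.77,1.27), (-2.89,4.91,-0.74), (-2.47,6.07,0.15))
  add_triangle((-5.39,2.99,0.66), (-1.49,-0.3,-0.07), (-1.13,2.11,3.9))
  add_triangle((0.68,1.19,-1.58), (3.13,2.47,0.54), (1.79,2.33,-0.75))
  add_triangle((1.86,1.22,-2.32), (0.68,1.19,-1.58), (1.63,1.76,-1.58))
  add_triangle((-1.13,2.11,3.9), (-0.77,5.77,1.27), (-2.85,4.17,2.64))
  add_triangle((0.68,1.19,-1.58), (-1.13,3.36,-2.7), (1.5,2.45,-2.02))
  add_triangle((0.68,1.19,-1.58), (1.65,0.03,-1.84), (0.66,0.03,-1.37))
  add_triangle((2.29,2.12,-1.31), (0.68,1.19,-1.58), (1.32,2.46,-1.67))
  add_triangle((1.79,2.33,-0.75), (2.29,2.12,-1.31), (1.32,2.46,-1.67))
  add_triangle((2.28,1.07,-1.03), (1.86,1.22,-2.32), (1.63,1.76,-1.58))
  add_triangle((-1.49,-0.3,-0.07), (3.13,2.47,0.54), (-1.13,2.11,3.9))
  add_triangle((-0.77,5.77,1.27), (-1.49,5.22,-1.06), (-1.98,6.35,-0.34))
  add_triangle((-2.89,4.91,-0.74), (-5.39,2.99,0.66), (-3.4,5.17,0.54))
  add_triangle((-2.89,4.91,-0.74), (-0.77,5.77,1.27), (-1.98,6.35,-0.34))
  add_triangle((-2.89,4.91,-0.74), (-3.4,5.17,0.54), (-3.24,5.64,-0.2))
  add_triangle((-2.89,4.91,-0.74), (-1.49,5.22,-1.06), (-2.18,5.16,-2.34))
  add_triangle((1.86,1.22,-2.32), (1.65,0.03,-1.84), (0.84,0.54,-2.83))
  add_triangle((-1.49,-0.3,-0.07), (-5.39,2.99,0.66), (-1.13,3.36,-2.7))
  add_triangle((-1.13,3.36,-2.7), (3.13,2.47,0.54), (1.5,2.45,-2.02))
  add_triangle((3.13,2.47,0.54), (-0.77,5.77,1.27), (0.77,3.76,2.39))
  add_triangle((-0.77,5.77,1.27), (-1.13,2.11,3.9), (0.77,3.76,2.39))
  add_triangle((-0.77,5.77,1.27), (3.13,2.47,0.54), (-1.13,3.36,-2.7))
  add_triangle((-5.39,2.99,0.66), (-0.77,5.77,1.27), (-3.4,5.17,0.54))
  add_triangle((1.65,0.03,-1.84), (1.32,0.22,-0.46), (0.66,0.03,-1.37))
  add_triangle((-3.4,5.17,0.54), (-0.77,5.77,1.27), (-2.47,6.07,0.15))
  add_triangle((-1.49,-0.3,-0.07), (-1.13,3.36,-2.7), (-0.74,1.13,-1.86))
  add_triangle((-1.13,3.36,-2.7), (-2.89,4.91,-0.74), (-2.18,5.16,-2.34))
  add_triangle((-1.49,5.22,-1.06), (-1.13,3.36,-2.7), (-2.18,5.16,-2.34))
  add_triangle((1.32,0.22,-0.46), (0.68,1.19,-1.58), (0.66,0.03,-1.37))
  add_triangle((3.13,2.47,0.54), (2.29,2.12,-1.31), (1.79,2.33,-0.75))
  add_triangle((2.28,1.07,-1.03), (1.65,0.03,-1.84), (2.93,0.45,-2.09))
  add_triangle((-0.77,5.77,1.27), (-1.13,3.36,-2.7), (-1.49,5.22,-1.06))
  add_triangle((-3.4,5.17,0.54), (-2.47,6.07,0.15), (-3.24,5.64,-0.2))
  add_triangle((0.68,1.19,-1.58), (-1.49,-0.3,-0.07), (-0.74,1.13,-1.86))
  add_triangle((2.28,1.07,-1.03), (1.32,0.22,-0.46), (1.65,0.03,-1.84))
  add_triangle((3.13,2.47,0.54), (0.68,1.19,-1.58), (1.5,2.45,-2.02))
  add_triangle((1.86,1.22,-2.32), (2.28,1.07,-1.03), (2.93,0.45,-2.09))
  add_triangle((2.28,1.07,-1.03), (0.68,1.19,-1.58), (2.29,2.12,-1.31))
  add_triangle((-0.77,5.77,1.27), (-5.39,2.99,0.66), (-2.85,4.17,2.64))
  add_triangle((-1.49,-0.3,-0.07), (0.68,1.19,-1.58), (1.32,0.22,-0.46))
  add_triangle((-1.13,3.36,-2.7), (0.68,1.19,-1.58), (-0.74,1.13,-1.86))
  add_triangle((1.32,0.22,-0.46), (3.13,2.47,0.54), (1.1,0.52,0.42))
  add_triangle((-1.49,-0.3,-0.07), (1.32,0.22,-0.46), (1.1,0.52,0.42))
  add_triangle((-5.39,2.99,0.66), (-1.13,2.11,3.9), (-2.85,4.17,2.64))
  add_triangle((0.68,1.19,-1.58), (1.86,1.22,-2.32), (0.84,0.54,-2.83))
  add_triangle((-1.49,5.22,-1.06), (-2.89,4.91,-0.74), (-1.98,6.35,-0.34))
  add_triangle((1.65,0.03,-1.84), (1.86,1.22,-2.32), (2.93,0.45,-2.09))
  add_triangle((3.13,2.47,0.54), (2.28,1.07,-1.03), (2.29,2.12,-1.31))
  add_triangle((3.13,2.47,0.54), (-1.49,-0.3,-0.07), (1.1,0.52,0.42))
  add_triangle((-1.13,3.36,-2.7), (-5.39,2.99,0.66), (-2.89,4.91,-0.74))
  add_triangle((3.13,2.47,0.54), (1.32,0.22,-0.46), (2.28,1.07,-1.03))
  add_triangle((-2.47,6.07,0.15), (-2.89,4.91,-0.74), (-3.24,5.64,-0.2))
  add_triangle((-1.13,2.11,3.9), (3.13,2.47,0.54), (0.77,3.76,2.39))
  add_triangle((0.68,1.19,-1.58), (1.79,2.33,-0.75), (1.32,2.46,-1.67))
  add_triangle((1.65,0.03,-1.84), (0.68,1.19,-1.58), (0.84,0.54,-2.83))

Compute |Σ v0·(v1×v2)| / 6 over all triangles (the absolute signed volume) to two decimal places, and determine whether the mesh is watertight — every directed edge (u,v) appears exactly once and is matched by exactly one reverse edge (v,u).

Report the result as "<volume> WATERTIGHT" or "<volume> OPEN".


Per-triangle v0·(v1×v2)/6:
  t1: -0.2021
  t2: +0.3576
  t3: +3.4705
  t4: -0.4514
  t5: +0.2612
  t6: +6.1724
  t7: +0.7808
  t8: +0.2013
  t9: +0.3670
  t10: +0.3644
  t11: +0.4482
  t12: -1.5780
  t13: +1.0801
  t14: +3.5944
  t15: +1.7513
  t16: +0.2759
  t17: +1.8315
  t18: +0.5821
  t19: +3.4923
  t20: +3.3995
  t21: +5.2026
  t22: +5.4765
  t23: +11.4458
  t24: +2.8748
  t25: -0.0392
  t26: +2.1365
  t27: +0.7854
  t28: +0.4549
  t29: +1.0491
  t30: -0.2937
  t31: +0.6432
  t32: -0.1680
  t33: +1.1764
  t34: +0.8391
  t35: +0.0347
  t36: +0.2047
  t37: +0.3445
  t38: +0.6212
  t39: +0.4144
  t40: +8.2617
  t41: +0.1548
  t42: +0.7016
  t43: +0.2236
  t44: -0.0345
  t45: +5.6963
  t46: +0.4135
  t47: +1.1921
  t48: +0.4109
  t49: +0.8810
  t50: +0.1391
  t51: +5.7460
  t52: +0.3485
  t53: +0.5172
  t54: +3.1996
  t55: -0.1850
  t56: -0.4946
Σ = +86.5739 → |volume| = 86.57

Directed edges: 168 total, each appears once with its reverse present → watertight.

86.57 WATERTIGHT


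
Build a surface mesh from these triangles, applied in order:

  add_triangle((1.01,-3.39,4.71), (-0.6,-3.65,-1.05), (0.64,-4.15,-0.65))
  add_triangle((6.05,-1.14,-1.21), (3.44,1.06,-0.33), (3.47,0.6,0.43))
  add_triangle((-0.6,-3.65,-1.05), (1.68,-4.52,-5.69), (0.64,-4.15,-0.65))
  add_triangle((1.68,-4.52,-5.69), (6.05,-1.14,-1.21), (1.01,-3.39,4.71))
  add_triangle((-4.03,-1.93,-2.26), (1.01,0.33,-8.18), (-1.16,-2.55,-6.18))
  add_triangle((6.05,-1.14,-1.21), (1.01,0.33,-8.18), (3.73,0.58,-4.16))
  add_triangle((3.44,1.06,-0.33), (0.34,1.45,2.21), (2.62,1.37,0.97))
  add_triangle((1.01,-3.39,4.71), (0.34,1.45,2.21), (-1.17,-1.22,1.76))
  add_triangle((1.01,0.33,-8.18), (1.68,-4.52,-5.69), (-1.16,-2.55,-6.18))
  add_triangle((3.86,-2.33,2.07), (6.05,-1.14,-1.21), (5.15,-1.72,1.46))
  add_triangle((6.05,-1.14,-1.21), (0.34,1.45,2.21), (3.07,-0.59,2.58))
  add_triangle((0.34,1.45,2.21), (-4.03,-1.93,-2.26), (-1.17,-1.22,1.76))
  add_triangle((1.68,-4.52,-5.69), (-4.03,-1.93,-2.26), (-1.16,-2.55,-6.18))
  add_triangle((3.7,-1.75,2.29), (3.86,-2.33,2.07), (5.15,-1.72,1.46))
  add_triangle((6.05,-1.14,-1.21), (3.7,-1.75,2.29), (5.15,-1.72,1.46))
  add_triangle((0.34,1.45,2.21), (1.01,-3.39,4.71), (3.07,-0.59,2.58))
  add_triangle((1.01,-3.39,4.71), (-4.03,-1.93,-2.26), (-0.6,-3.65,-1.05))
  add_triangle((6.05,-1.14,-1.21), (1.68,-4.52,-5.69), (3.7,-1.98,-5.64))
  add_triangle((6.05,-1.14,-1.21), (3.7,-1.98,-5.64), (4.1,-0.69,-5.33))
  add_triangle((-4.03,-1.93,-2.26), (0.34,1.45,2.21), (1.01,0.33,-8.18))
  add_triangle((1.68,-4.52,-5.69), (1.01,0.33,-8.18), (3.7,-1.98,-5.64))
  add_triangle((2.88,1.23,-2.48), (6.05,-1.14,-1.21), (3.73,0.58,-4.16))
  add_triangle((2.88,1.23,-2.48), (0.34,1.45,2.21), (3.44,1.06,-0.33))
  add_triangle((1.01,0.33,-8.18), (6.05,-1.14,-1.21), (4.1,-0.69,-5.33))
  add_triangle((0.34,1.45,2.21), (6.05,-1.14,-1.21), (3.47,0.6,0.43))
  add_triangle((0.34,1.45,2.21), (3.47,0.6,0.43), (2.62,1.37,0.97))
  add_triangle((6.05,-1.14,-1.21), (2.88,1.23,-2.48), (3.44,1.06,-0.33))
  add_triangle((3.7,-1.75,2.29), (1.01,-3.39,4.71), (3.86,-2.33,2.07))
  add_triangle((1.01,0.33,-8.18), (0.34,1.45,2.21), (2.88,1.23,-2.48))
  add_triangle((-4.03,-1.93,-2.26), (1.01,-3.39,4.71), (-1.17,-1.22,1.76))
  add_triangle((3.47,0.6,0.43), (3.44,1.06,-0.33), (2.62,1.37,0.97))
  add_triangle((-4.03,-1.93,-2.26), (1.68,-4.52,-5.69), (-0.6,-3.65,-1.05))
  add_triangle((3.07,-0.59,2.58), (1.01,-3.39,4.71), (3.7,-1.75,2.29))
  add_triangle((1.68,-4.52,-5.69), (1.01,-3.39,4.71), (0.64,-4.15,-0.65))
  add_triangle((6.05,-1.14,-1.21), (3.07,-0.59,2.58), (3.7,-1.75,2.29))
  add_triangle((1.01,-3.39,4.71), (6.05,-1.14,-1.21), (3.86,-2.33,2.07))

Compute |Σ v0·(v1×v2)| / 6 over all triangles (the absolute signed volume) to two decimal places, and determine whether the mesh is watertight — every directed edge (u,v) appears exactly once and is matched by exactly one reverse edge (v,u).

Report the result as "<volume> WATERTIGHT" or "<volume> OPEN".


Per-triangle v0·(v1×v2)/6:
  t1: +4.0543
  t2: +1.4834
  t3: +4.3324
  t4: +38.0932
  t5: +11.1460
  t6: +8.5287
  t7: +0.2185
  t8: +3.6886
  t9: +16.1825
  t10: +1.8758
  t11: +4.9027
  t12: +2.9836
  t13: +10.8907
  t14: +0.6781
  t15: -0.3532
  t16: +6.1404
  t17: +11.2151
  t18: +13.8431
  t19: +6.2416
  t20: +7.3532
  t21: +16.5074
  t22: +3.6395
  t23: +2.1401
  t24: +1.7020
  t25: +1.1641
  t26: +0.6304
  t27: +3.9194
  t28: +1.8433
  t29: +4.4567
  t30: +4.4504
  t31: +0.5747
  t32: +12.4274
  t33: +3.3925
  t34: +5.2420
  t35: +3.3555
  t36: +1.2314
Σ = +220.1757 → |volume| = 220.18

Directed edges: 108 total; 6 unmatched, e.g. (1.01,0.33,-8.18)→(3.73,0.58,-4.16) → open.

220.18 OPEN


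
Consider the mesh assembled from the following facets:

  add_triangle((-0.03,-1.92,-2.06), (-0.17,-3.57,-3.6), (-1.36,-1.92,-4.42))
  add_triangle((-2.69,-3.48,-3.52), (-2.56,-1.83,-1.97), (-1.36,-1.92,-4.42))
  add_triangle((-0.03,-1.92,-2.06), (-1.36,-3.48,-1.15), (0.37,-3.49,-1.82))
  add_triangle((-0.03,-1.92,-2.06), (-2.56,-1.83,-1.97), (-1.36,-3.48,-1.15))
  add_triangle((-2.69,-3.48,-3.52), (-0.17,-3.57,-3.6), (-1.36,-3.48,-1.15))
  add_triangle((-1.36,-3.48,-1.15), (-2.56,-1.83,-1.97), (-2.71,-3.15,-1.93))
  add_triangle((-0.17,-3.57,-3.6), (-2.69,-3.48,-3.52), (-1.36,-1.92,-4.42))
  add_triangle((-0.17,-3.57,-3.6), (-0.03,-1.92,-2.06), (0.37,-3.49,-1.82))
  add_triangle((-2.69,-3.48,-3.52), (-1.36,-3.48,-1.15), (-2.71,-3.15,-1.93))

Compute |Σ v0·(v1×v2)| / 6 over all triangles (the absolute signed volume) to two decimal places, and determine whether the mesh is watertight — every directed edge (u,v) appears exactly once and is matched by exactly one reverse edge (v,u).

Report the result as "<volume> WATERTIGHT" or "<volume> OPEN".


Per-triangle v0·(v1×v2)/6:
  t1: +0.1843
  t2: +1.6548
  t3: -1.1550
  t4: -2.0957
  t5: +3.5511
  t6: -0.2198
  t7: +3.7225
  t8: +0.1016
  t9: +1.3472
Σ = +7.0909 → |volume| = 7.09

Directed edges: 27 total; 9 unmatched, e.g. (-1.36,-1.92,-4.42)→(-0.03,-1.92,-2.06) → open.

7.09 OPEN


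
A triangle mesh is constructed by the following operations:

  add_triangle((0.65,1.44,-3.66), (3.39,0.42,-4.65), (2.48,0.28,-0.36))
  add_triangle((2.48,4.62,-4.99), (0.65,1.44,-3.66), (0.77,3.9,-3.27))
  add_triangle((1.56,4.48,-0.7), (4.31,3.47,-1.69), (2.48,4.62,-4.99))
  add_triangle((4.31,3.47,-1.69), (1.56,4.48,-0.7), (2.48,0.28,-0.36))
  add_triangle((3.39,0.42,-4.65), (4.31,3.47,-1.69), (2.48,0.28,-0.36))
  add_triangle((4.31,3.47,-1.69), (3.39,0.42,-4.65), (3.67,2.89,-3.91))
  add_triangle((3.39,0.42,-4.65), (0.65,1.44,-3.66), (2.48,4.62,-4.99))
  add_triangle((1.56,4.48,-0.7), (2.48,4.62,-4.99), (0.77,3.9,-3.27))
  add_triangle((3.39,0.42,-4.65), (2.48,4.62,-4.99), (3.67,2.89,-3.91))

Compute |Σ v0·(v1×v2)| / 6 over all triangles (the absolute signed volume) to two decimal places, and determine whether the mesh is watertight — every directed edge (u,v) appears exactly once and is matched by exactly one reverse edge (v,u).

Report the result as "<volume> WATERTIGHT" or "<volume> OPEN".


Per-triangle v0·(v1×v2)/6:
  t1: -2.2938
  t2: +2.2341
  t3: +9.1380
  t4: +1.3095
  t5: +5.1109
  t6: +3.9445
  t7: +5.5259
  t8: +3.6048
  t9: +4.9243
Σ = +33.4982 → |volume| = 33.50

Directed edges: 27 total; 7 unmatched, e.g. (2.48,0.28,-0.36)→(0.65,1.44,-3.66) → open.

33.50 OPEN


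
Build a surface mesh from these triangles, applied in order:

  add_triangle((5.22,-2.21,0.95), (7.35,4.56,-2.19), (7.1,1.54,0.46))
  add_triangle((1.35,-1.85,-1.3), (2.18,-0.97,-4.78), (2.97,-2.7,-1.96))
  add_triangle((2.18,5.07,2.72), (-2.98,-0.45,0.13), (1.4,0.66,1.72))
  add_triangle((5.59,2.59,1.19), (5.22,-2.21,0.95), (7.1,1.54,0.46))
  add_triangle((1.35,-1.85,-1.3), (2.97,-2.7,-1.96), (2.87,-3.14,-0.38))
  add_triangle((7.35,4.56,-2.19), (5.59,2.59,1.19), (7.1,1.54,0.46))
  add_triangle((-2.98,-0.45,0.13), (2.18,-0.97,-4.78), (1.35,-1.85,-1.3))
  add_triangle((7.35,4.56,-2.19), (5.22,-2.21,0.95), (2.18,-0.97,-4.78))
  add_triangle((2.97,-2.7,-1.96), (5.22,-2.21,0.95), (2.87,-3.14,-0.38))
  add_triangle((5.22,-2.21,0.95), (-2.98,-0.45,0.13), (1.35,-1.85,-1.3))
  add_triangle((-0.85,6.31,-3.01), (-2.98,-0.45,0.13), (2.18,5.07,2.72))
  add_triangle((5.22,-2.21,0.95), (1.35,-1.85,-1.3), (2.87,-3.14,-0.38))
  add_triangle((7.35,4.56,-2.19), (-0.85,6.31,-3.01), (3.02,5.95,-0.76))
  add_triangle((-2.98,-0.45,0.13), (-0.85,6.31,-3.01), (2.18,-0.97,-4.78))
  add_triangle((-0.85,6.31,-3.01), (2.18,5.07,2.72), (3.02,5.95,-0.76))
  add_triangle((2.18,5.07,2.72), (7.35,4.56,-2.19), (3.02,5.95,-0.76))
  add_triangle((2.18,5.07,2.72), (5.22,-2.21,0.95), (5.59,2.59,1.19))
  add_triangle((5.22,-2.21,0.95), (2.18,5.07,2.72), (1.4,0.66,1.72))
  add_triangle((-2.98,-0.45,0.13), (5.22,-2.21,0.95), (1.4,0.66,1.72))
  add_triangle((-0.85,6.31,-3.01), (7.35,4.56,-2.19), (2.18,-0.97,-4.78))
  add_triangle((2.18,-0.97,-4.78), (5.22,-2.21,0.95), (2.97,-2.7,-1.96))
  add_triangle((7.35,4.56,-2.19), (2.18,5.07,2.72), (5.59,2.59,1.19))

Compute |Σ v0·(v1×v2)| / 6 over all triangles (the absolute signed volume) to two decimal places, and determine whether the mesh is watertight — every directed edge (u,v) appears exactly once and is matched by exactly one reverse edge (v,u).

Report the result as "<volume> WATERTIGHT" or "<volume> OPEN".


Per-triangle v0·(v1×v2)/6:
  t1: +8.3976
  t2: +1.2349
  t3: +3.5665
  t4: +4.2713
  t5: +0.5742
  t6: +7.2514
  t7: +3.9781
  t8: +34.6963
  t9: +3.0551
  t10: +3.0495
  t11: +16.1766
  t12: -1.5849
  t13: +17.4665
  t14: +16.9472
  t15: +14.3939
  t16: +16.1892
  t17: +9.1183
  t18: +5.1074
  t19: +2.9147
  t20: +43.8798
  t21: +6.3947
  t22: +16.6287
Σ = +233.7069 → |volume| = 233.71

Directed edges: 66 total, each appears once with its reverse present → watertight.

233.71 WATERTIGHT


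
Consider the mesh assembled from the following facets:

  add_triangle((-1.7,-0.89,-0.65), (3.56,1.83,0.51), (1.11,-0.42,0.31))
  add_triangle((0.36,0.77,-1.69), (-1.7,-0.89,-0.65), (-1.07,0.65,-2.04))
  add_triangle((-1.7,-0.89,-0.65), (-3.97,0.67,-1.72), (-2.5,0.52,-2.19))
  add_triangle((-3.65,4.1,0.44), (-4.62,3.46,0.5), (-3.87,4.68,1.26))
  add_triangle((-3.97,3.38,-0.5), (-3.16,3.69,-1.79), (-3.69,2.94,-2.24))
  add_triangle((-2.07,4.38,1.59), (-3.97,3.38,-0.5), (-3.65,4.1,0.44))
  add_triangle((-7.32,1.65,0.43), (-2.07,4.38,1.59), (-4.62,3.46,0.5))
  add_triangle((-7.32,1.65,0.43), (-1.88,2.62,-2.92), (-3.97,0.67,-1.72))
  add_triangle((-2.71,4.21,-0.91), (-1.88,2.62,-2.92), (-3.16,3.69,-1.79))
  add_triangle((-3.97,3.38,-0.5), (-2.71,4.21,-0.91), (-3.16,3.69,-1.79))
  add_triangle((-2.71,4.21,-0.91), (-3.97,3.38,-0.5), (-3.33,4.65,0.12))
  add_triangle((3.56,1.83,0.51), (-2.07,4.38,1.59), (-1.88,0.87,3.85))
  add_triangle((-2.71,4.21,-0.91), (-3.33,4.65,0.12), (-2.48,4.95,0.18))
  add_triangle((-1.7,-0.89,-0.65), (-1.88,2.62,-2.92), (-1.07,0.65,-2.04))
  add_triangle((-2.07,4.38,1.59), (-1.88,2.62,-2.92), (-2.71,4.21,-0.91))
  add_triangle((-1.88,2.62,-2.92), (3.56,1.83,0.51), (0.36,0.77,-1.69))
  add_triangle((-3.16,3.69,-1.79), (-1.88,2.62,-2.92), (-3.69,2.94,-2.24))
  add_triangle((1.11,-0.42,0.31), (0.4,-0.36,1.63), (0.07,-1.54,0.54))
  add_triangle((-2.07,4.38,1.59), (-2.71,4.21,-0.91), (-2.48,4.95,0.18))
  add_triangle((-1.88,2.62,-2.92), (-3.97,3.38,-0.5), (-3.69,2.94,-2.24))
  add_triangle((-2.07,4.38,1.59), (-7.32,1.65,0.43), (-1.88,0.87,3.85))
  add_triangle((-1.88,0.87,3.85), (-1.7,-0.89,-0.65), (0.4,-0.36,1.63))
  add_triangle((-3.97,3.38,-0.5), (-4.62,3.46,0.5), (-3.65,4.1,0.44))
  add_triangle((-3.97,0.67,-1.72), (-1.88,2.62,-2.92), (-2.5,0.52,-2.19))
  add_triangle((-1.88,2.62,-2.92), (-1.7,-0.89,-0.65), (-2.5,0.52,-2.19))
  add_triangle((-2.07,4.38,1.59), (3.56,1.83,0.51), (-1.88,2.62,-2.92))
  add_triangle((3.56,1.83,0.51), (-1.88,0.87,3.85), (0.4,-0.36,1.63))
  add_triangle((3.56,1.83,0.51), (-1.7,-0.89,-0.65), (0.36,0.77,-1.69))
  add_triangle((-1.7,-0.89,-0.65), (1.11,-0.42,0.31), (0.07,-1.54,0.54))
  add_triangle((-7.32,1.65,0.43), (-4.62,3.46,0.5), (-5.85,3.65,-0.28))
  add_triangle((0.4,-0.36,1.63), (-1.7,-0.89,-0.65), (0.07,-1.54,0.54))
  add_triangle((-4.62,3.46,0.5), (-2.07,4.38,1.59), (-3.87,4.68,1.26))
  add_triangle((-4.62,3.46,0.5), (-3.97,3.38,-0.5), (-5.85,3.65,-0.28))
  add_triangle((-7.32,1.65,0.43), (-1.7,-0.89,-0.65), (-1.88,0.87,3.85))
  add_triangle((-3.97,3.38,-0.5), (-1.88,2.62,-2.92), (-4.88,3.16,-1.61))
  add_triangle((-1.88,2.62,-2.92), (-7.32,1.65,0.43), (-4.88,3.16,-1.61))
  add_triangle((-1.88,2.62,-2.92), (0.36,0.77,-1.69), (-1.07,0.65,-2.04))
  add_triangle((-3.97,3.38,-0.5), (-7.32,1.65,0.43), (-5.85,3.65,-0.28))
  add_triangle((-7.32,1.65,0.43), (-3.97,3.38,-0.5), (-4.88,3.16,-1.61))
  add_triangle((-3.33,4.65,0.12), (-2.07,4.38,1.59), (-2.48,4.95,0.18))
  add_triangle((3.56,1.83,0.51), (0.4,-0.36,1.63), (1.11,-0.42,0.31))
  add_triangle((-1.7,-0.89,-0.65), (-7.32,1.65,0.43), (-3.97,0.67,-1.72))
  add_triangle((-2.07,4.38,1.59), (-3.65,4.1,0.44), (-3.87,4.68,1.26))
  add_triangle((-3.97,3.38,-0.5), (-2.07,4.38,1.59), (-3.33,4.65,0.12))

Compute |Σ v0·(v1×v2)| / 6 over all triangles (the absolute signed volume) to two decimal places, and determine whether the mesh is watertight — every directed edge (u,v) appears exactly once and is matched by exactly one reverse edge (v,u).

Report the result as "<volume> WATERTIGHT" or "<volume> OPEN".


Per-triangle v0·(v1×v2)/6:
  t1: +0.2403
  t2: +0.3580
  t3: +0.8563
  t4: +0.8233
  t5: +1.3599
  t6: +0.3430
  t7: +3.2414
  t8: +6.0648
  t9: +1.1612
  t10: +1.3764
  t11: +1.3620
  t12: +11.2505
  t13: +0.8530
  t14: +0.9107
  t15: +0.8933
  t16: +2.7860
  t17: +1.3709
  t18: +0.4050
  t19: -0.6000
  t20: -1.5554
  t21: +17.0546
  t22: +1.5131
  t23: +0.9922
  t24: +1.5498
  t25: -0.1197
  t26: +12.5765
  t27: +3.0961
  t28: +0.1577
  t29: +0.1967
  t30: +2.4904
  t31: +0.5770
  t32: +0.0412
  t33: +0.8094
  t34: +5.4004
  t35: +2.4375
  t36: +2.5342
  t37: +0.7435
  t38: +0.1946
  t39: +3.9077
  t40: +1.1757
  t41: +0.8737
  t42: +2.8282
  t43: +0.7204
  t44: +1.2882
Σ = +96.5398 → |volume| = 96.54

Directed edges: 132 total, each appears once with its reverse present → watertight.

96.54 WATERTIGHT


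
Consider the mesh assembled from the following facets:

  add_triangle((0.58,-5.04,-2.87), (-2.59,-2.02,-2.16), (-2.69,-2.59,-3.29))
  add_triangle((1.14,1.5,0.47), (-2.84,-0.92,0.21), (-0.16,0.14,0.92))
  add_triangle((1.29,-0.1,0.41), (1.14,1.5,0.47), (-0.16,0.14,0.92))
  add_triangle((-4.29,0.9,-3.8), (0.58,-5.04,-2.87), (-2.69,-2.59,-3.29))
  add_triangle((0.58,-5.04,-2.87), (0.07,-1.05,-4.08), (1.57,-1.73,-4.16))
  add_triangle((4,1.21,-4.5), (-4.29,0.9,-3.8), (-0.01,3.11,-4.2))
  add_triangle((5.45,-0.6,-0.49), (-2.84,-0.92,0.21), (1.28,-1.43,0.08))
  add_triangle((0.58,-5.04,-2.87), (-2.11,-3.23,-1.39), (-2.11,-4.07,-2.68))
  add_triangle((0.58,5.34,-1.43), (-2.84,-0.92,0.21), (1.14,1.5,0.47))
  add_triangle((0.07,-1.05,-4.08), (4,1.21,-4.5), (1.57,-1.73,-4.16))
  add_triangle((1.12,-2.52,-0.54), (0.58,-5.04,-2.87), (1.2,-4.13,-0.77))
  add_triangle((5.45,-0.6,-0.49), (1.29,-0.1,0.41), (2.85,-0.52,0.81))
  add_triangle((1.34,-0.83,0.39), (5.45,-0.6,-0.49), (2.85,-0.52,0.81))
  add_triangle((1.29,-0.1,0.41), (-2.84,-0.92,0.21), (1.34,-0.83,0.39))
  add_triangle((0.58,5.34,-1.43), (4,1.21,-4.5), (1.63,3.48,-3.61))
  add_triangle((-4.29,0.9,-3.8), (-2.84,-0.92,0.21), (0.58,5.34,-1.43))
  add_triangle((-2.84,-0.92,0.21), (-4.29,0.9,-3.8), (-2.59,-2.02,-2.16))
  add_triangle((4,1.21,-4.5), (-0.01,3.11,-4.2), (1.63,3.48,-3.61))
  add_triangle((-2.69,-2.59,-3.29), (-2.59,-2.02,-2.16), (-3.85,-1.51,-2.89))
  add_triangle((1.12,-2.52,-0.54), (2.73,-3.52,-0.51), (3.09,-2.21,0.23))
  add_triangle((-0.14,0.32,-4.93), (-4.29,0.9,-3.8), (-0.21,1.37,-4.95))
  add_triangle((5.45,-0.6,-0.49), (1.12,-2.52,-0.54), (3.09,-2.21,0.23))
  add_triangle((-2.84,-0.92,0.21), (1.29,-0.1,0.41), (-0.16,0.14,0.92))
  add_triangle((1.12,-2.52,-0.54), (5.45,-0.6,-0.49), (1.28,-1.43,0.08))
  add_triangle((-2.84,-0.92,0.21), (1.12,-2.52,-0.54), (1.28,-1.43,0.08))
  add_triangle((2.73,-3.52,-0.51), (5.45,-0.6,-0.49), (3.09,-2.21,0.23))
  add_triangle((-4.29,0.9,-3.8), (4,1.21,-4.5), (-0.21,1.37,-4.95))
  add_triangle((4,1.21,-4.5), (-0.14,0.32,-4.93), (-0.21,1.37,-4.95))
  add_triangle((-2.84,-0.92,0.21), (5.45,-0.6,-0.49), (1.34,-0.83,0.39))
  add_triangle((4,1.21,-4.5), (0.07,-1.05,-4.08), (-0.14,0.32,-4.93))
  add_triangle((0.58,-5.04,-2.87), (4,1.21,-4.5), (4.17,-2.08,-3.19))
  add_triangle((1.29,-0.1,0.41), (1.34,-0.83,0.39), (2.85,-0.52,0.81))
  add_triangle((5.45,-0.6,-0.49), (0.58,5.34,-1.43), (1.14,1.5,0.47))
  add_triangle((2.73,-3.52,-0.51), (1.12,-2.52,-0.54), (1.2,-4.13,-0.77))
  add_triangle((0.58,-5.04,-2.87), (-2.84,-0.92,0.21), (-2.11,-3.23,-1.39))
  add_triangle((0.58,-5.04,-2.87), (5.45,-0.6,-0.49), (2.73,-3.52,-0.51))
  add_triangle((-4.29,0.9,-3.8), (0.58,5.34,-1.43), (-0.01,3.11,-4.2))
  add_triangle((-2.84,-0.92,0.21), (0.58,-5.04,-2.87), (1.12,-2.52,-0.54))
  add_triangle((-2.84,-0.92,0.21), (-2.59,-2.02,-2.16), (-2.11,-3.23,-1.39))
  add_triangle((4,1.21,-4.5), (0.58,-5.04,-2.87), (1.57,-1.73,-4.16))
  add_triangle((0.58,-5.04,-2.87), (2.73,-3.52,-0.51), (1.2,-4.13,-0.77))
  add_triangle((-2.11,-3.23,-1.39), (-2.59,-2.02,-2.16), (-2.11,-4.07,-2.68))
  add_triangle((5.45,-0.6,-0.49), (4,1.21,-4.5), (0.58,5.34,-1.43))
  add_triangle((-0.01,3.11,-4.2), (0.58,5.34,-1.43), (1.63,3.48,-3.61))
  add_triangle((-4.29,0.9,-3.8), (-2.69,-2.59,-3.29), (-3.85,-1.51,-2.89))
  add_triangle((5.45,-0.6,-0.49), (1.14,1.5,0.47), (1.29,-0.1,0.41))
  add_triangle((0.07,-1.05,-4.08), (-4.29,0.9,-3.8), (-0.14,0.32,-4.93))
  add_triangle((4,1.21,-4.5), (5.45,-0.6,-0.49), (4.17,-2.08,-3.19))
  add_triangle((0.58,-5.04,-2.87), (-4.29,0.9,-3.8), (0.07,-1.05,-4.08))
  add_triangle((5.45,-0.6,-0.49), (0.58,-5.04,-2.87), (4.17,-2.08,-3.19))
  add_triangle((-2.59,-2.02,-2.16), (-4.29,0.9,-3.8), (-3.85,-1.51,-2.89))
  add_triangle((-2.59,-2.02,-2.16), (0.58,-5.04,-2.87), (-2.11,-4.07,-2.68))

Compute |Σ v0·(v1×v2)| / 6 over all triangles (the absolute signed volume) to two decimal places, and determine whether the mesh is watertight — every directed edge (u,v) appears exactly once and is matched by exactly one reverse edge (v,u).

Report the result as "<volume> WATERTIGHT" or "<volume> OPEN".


177.55 WATERTIGHT

Per-triangle v0·(v1×v2)/6:
  t1: +1.7691
  t2: +0.4357
  t3: +0.3286
  t4: +4.4411
  t5: +4.1454
  t6: +11.7324
  t7: -0.2715
  t8: +1.7285
  t9: +2.0941
  t10: +4.1722
  t11: -0.5580
  t12: +0.1392
  t13: +0.5653
  t14: +0.1825
  t15: +4.5675
  t16: +8.5372
  t17: +4.8501
  t18: +4.6995
  t19: +0.6062
  t20: +0.1282
  t21: +3.5664
  t22: -1.8516
  t23: +0.2685
  t24: +0.9391
  t25: +0.6375
  t26: +1.9343
  t27: -0.6453
  t28: +3.6092
  t29: +0.5997
  t30: +4.5996
  t31: +10.1595
  t32: +0.0127
  t33: +4.8445
  t34: -0.1215
  t35: +0.4181
  t36: +7.0446
  t37: +12.0475
  t38: +2.7264
  t39: +1.9701
  t40: +5.0634
  t41: +2.1794
  t42: +1.0163
  t43: +18.2575
  t44: +4.5810
  t45: +2.6768
  t46: +0.7548
  t47: +4.4183
  t48: +10.3160
  t49: +12.0610
  t50: +8.5754
  t51: -0.7312
  t52: +1.3278
Σ = +177.5489 → |volume| = 177.55

Directed edges: 156 total, each appears once with its reverse present → watertight.


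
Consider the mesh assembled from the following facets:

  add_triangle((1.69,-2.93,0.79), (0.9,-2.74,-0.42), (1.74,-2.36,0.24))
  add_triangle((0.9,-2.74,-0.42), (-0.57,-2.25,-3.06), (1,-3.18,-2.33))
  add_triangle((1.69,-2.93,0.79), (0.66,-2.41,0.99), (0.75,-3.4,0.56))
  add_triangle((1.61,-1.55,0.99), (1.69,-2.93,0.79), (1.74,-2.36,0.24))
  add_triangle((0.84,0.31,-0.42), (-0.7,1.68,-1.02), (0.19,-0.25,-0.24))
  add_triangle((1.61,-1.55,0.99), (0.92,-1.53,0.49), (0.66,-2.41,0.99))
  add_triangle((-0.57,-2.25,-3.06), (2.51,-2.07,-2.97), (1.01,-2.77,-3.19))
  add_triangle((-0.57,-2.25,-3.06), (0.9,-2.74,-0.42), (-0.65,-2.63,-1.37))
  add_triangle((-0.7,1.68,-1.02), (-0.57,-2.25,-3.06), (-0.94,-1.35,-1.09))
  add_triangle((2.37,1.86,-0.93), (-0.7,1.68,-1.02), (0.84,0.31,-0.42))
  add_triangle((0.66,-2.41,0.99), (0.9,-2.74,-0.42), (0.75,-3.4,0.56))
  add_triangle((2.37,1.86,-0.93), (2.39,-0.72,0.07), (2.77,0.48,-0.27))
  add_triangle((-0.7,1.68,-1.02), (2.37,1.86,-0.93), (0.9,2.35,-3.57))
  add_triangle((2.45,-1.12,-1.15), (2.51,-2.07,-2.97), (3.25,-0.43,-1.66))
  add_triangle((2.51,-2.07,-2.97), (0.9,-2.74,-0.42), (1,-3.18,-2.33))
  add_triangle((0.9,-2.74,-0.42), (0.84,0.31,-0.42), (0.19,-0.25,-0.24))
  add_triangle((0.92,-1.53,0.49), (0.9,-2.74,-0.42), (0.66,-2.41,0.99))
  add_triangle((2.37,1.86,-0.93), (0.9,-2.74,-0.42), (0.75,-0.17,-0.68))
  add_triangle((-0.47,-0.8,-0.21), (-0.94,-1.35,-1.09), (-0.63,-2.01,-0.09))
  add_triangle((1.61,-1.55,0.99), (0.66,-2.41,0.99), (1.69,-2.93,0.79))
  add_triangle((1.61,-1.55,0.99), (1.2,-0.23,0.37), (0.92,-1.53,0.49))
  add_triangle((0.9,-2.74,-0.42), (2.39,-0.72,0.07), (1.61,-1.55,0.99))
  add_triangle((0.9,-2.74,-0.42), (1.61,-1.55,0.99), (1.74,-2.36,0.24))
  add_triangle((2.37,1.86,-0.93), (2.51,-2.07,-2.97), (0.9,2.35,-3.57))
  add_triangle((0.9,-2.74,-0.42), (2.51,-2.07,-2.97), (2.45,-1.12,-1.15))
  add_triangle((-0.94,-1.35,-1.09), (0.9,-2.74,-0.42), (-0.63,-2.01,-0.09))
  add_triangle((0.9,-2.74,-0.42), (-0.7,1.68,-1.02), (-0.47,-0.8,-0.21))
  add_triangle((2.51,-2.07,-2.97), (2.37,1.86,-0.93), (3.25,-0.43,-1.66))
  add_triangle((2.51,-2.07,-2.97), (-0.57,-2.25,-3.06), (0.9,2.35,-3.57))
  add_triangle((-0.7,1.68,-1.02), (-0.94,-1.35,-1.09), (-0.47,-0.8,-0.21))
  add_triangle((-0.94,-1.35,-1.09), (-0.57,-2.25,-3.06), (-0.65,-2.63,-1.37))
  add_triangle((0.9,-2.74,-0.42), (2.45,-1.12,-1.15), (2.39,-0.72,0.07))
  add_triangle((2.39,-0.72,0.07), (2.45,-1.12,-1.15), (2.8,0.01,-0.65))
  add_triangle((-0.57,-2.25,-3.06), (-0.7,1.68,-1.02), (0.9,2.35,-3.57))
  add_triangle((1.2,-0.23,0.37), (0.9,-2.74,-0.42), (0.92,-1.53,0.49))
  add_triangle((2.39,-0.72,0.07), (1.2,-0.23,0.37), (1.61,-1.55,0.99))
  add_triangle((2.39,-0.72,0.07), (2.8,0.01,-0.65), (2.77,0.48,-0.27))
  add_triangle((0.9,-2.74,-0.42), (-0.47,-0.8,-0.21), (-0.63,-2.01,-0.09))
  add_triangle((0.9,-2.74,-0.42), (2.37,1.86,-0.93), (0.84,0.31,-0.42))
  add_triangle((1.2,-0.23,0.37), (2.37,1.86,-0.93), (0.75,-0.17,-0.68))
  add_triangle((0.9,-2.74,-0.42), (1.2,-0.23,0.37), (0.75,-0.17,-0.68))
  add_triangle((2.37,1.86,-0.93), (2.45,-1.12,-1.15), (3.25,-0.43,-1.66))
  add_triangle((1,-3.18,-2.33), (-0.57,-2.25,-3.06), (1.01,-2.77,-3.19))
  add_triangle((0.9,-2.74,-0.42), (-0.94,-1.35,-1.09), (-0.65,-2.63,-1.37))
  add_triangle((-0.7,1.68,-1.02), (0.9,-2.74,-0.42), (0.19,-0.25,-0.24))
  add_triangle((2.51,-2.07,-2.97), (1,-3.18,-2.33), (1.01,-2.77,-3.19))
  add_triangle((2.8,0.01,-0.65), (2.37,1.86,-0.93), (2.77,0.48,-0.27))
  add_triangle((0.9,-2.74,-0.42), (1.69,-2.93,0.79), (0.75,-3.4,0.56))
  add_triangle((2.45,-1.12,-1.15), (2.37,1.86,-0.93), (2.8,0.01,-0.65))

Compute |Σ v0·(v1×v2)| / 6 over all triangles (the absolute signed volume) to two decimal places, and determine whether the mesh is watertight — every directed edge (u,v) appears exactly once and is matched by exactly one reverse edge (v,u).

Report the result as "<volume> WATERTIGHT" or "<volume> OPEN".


36.06 OPEN

Per-triangle v0·(v1×v2)/6:
  t1: +0.3460
  t2: +1.0463
  t3: +0.3284
  t4: +0.2444
  t5: -0.1007
  t6: -0.1370
  t7: +0.7562
  t8: +1.2991
  t9: +1.0560
  t10: -0.2582
  t11: -0.1627
  t12: -0.1633
  t13: +1.9922
  t14: +0.8231
  t15: +1.5938
  t16: -0.0637
  t17: -0.3027
  t18: +0.5050
  t19: +0.0455
  t20: +0.3229
  t21: -0.0824
  t22: +1.1166
  t23: -0.2384
  t24: +6.4221
  t25: +1.7047
  t26: +0.6581
  t27: -0.4216
  t28: +1.7233
  t29: +7.6813
  t30: +0.1369
  t31: +0.4994
  t32: +1.1336
  t33: +0.5267
  t34: +3.2335
  t35: -0.2948
  t36: +0.1914
  t37: +0.2639
  t38: -0.1245
  t39: -0.1138
  t40: -0.4305
  t41: -0.4643
  t42: +0.2403
  t43: +0.8896
  t44: +0.0003
  t45: -0.0766
  t46: +1.0363
  t47: +0.4056
  t48: +0.5668
  t49: +0.7023
Σ = +36.0564 → |volume| = 36.06

Directed edges: 147 total; 3 unmatched, e.g. (2.37,1.86,-0.93)→(2.39,-0.72,0.07) → open.


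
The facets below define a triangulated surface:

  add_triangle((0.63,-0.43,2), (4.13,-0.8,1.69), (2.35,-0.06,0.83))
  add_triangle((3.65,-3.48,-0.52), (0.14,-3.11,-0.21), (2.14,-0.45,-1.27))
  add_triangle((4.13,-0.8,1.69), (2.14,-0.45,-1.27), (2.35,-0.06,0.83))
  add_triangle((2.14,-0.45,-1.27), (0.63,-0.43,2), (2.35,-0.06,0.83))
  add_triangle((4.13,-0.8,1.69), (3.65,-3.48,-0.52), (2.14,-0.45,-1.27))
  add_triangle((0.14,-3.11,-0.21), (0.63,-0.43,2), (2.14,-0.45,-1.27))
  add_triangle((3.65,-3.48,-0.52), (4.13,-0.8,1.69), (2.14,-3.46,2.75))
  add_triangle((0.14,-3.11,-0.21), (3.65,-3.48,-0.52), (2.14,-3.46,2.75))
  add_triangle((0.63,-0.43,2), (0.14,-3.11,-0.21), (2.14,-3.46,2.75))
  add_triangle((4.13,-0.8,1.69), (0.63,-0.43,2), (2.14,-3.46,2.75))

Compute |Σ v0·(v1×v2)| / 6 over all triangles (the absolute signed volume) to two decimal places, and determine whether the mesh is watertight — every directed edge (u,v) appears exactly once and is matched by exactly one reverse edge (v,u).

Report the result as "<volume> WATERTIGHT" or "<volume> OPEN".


Per-triangle v0·(v1×v2)/6:
  t1: +0.4460
  t2: +1.9314
  t3: +0.5869
  t4: -0.6037
  t5: +4.0464
  t6: -2.6217
  t7: +7.7986
  t8: +5.6957
  t9: +1.1425
  t10: +3.2549
Σ = +21.6770 → |volume| = 21.68

Directed edges: 30 total, each appears once with its reverse present → watertight.

21.68 WATERTIGHT


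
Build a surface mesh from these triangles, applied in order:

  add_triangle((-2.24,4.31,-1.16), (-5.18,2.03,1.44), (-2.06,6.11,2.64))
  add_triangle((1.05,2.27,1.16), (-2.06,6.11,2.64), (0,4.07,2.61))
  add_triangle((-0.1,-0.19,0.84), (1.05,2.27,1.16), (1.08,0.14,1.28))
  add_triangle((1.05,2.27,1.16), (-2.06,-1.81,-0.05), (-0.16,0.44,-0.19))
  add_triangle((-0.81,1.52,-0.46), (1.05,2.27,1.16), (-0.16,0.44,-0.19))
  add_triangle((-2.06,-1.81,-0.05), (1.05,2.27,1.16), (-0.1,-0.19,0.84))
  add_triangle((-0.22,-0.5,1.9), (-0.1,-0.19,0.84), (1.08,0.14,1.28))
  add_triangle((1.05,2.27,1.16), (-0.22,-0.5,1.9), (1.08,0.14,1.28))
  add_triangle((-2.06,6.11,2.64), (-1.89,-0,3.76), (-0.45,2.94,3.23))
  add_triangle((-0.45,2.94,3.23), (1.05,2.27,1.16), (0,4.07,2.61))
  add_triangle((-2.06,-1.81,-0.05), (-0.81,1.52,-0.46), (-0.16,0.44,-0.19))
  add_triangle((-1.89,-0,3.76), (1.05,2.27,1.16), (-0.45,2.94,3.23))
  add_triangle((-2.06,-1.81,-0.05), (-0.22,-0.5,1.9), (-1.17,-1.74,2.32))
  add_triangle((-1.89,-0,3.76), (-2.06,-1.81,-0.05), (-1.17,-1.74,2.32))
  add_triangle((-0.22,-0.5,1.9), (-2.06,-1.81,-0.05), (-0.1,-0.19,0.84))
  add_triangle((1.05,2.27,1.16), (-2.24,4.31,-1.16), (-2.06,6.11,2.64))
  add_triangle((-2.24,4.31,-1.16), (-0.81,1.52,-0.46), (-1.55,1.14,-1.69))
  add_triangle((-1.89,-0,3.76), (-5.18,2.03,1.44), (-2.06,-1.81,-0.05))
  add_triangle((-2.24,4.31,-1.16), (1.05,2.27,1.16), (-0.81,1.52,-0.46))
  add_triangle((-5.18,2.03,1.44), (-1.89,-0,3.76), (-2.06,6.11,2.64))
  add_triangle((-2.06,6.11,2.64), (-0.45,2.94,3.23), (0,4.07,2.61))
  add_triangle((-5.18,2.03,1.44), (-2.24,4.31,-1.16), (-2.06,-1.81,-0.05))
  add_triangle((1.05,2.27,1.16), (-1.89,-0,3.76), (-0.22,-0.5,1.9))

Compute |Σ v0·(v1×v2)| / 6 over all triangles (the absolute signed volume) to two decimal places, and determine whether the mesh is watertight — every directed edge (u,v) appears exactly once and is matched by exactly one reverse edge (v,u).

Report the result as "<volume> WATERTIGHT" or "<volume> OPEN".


64.57 OPEN

Per-triangle v0·(v1×v2)/6:
  t1: +14.2869
  t2: +1.3236
  t3: -0.3655
  t4: -0.3122
  t5: +0.0674
  t6: -0.4295
  t7: -0.0125
  t8: +0.8228
  t9: +5.8440
  t10: +0.8675
  t11: +0.0548
  t12: +1.3393
  t13: -0.2185
  t14: +2.2693
  t15: -0.0219
  t16: +5.4434
  t17: +0.0151
  t18: +7.7071
  t19: +0.0561
  t20: +16.1299
  t21: +2.2691
  t22: +5.8732
  t23: +1.5573
Σ = +64.5668 → |volume| = 64.57

Directed edges: 69 total; 7 unmatched, e.g. (-2.06,-1.81,-0.05)→(-0.81,1.52,-0.46) → open.


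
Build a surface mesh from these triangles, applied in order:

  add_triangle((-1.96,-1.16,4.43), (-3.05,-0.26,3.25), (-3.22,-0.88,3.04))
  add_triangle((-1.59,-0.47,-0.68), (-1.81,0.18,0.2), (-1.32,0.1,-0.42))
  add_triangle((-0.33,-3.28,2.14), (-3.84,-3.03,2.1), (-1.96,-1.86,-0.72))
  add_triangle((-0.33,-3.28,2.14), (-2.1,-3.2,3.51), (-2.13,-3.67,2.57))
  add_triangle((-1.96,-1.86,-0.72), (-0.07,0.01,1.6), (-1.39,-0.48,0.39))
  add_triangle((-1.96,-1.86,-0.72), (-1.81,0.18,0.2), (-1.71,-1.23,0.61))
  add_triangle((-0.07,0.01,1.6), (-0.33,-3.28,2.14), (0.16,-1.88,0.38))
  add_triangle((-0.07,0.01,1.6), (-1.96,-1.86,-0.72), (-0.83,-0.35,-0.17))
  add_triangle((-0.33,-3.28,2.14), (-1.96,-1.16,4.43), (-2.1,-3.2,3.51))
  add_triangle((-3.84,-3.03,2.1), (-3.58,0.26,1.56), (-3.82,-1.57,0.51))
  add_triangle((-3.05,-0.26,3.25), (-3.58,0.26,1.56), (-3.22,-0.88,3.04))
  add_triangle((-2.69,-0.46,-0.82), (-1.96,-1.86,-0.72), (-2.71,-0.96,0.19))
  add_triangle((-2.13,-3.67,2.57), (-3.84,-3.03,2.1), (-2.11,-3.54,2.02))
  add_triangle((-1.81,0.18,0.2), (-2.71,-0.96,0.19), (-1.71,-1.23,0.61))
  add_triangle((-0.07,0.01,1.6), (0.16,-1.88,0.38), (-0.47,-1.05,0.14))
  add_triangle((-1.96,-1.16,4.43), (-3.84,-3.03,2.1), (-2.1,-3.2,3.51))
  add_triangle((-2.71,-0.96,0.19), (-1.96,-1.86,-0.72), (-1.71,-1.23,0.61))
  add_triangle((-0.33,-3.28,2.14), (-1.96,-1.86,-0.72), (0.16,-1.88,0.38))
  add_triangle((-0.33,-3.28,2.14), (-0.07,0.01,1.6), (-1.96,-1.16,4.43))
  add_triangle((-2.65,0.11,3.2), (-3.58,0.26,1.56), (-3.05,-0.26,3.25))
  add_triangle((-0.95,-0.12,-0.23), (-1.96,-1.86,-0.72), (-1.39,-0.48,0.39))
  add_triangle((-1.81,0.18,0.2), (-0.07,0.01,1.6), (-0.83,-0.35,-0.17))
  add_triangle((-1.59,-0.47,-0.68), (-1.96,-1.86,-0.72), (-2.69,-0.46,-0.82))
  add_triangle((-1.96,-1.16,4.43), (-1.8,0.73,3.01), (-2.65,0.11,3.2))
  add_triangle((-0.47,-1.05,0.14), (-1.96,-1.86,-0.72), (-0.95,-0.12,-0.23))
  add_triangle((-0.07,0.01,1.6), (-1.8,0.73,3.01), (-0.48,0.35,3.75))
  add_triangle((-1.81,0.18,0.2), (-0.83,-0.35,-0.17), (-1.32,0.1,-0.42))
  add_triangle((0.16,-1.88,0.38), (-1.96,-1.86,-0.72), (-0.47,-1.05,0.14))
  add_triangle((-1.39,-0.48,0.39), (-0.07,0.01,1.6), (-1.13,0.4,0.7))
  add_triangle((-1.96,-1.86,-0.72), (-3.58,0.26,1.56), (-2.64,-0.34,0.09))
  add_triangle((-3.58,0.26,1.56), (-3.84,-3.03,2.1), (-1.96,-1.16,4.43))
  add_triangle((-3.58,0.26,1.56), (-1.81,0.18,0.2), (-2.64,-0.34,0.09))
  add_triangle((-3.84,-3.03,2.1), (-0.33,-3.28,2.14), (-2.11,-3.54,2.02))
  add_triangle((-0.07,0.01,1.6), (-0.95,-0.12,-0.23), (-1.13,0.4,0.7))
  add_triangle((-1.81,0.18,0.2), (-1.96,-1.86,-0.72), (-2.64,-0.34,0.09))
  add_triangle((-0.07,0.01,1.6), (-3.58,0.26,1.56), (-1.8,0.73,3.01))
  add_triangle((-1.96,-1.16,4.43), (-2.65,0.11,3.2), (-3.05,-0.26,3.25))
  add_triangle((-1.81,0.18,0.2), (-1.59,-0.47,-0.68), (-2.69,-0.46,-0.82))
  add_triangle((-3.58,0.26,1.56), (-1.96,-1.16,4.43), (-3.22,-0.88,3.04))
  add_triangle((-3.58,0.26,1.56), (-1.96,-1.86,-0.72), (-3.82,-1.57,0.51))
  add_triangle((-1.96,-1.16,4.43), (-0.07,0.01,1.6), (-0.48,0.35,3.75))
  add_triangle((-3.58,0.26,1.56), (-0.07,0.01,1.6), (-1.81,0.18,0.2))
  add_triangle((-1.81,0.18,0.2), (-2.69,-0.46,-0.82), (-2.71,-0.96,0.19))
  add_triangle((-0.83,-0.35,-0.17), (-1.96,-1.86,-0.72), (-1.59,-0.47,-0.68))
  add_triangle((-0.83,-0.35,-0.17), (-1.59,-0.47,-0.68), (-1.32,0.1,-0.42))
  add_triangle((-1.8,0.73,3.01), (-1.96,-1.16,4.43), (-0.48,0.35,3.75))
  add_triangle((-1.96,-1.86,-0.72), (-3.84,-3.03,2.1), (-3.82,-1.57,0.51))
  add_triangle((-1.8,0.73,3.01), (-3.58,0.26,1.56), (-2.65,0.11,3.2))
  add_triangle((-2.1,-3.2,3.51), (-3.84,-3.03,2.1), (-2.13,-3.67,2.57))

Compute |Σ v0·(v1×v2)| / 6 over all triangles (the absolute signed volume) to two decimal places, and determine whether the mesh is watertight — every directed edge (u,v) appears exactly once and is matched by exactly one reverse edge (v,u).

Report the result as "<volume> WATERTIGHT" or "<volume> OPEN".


34.44 OPEN

Per-triangle v0·(v1×v2)/6:
  t1: +0.9181
  t2: +0.0991
  t3: +3.8560
  t4: +1.1983
  t5: +0.4231
  t6: -0.6566
  t7: +0.2738
  t8: -0.2291
  t9: +2.1372
  t10: +2.7498
  t11: +0.8064
  t12: +0.7219
  t13: +0.5836
  t14: +0.2024
  t15: -0.2823
  t16: +3.9004
  t17: +0.4998
  t18: +1.1895
  t19: +1.4763
  t20: +0.4931
  t21: +0.1973
  t22: -0.2075
  t23: +0.1226
  t24: +1.0557
  t25: -0.1033
  t26: -0.0854
  t27: -0.0714
  t28: -0.1441
  t29: +0.2863
  t30: +0.7675
  t31: +6.7284
  t32: +0.2175
  t33: -0.6778
  t34: -0.1360
  t35: +0.0452
  t36: -0.5547
  t37: +0.5897
  t38: -0.0239
  t39: -1.1046
  t40: +0.3557
  t41: +0.2539
  t42: +0.0472
  t43: +0.3904
  t44: -0.0595
  t45: -0.0280
  t46: +1.7822
  t47: +1.9730
  t48: +0.8408
  t49: +1.6190
Σ = +34.4370 → |volume| = 34.44

Directed edges: 147 total; 9 unmatched, e.g. (-2.13,-3.67,2.57)→(-0.33,-3.28,2.14) → open.
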